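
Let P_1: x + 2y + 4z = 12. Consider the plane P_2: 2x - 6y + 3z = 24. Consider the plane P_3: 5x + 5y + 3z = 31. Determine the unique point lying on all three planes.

(6, -1, 2)

Solving the 3×3 linear system x + 2y + 4z = 12, 2x - 6y + 3z = 24, 5x + 5y + 3z = 31 (e.g. by elimination or Cramer's rule, determinant = 145) gives (6, -1, 2).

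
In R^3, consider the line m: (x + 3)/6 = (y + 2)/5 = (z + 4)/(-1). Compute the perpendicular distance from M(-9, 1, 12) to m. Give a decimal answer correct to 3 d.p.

m has direction (6, 5, -1) through (-3, -2, -4).
Taking (-3, -2, -4) on m with direction v = (6, 5, -1): w = M − (-3, -2, -4) = (-6, 3, 16), and w × v = (-83, 90, -48).
Distance = |w × v| / |v| = √17293 / √62 ≈ 16.701.

16.701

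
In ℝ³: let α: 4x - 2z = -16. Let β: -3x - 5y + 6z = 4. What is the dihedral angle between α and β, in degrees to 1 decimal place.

50.1

cos θ = |n₁·n₂| / (|n₁||n₂|) = |-24| / (√20 · √70).
θ = arccos(0.64143) ≈ 50.1°.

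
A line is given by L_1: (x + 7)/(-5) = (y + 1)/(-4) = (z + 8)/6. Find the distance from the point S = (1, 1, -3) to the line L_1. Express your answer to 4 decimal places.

9.4230

L_1 has direction (-5, -4, 6) through (-7, -1, -8).
Taking (-7, -1, -8) on L_1 with direction v = (-5, -4, 6): w = S − (-7, -1, -8) = (8, 2, 5), and w × v = (32, -73, -22).
Distance = |w × v| / |v| = √6837 / √77 ≈ 9.4230.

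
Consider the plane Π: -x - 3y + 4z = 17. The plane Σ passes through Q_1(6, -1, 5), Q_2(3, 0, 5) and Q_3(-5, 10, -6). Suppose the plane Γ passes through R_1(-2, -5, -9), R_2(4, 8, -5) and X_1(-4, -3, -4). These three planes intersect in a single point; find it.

(-6, 3, 5)

Q_1Q_2 = (-3, 1, 0), Q_1Q_3 = (-11, 11, -11); a normal to Σ is Q_1Q_2 × Q_1Q_3 = (-11, -33, -22).
Using Q_1: Σ has equation -11x - 33y - 22z = -143.
R_1R_2 = (6, 13, 4), R_1X_1 = (-2, 2, 5); a normal to Γ is R_1R_2 × R_1X_1 = (57, -38, 38).
Using R_1: Γ has equation 57x - 38y + 38z = -266.
Solving the 3×3 linear system -x - 3y + 4z = 17, -11x - 33y - 22z = -143, 57x - 38y + 38z = -266 (e.g. by elimination or Cramer's rule, determinant = 13794) gives (-6, 3, 5).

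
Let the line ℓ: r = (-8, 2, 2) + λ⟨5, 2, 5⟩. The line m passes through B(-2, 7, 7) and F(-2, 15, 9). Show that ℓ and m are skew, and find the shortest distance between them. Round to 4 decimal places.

1.2058

A direction vector for m is F − B = (0, 8, 2).
Common perpendicular direction n = (5, 2, 5) × (0, 8, 2) = (-36, -10, 40).
With w = (-2, 7, 7) − (-8, 2, 2) = (6, 5, 5), w · n = -66.
Since n ≠ 0 the lines are not parallel, and w · n = -66 ≠ 0 so they do not intersect; hence they are skew.
Distance = |w · n| / |n| = |-66| / √2996 ≈ 1.2058.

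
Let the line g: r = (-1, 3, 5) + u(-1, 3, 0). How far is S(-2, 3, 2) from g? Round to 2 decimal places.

3.15

Taking (-1, 3, 5) on g with direction v = (-1, 3, 0): w = S − (-1, 3, 5) = (-1, 0, -3), and w × v = (9, 3, -3).
Distance = |w × v| / |v| = √99 / √10 ≈ 3.15.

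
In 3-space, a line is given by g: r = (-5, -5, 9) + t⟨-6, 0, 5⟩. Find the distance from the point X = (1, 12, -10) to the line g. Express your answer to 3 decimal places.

Taking (-5, -5, 9) on g with direction v = (-6, 0, 5): w = X − (-5, -5, 9) = (6, 17, -19), and w × v = (85, 84, 102).
Distance = |w × v| / |v| = √24685 / √61 ≈ 20.116.

20.116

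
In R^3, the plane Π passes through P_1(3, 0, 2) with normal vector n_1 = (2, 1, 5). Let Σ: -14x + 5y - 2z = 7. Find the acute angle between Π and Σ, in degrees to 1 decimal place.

Π: n_1·r = n_1·P_1 gives 2x + y + 5z = 16.
cos θ = |n₁·n₂| / (|n₁||n₂|) = |-33| / (√30 · √225).
θ = arccos(0.40166) ≈ 66.3°.

66.3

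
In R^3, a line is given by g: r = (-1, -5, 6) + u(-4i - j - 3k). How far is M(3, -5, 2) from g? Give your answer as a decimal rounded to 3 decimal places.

Taking (-1, -5, 6) on g with direction v = (-4, -1, -3): w = M − (-1, -5, 6) = (4, 0, -4), and w × v = (-4, 28, -4).
Distance = |w × v| / |v| = √816 / √26 ≈ 5.602.

5.602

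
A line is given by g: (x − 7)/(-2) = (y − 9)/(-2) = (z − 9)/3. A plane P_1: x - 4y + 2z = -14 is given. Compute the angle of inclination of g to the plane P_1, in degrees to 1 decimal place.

g has direction (-2, -2, 3) through (7, 9, 9).
sin θ = |n·v| / (|n||v|) = |12| / (√21 · √17) = 0.63511.
θ ≈ 39.4°.

39.4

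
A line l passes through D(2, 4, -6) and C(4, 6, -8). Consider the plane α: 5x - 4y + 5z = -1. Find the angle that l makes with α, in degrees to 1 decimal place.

A direction vector for l is C − D = (2, 2, -2).
sin θ = |n·v| / (|n||v|) = |-8| / (√66 · √12) = 0.28427.
θ ≈ 16.5°.

16.5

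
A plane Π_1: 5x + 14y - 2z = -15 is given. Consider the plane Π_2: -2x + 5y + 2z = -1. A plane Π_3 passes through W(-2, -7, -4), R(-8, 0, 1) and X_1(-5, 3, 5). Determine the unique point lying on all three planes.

(1, -1, 3)

WR = (-6, 7, 5), WX_1 = (-3, 10, 9); a normal to Π_3 is WR × WX_1 = (13, 39, -39).
Using W: Π_3 has equation 13x + 39y - 39z = -143.
Solving the 3×3 linear system 5x + 14y - 2z = -15, -2x + 5y + 2z = -1, 13x + 39y - 39z = -143 (e.g. by elimination or Cramer's rule, determinant = -1807) gives (1, -1, 3).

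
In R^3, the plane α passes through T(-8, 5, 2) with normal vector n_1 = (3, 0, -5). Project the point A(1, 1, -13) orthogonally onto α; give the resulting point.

α: n_1·r = n_1·T gives 3x - 5z = -34.
Foot = A − λn with λ = (n·A − d)/|n|² = (68 − (-34))/34 = 3.
Foot = (1, 1, -13) − 3·(3, 0, -5) = (-8, 1, 2).

(-8, 1, 2)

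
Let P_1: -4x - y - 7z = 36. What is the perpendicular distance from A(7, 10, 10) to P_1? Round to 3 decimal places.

n·A − d = (-4)·(7) + (-1)·(10) + (-7)·(10) − 36 = -144; |n| = √66.
Distance = |-144| / √66 = 144/√66 ≈ 17.725.

17.725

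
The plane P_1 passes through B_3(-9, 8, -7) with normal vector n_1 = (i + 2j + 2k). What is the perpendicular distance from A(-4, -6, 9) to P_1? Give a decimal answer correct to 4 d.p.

P_1: n_1·r = n_1·B_3 gives x + 2y + 2z = -7.
n·A − d = (1)·(-4) + (2)·(-6) + (2)·(9) − (-7) = 9; |n| = √9.
Distance = |9| / √9 = 9/√9 ≈ 3.0000.

3.0000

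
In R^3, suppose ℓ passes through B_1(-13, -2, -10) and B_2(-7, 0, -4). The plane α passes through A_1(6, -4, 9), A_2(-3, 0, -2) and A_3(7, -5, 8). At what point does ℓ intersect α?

(-4, 1, -1)

A direction vector for ℓ is B_2 − B_1 = (6, 2, 6).
A_1A_2 = (-9, 4, -11), A_1A_3 = (1, -1, -1); a normal to α is A_1A_2 × A_1A_3 = (-15, -20, 5).
Using A_1: α has equation -15x - 20y + 5z = 35.
Substitute r = (-13, -2, -10) + t(6, 2, 6) into the plane: 185 + (-100)t = 35, so t = 3/2.
Intersection: (-13, -2, -10) + (3/2)·(6, 2, 6) = (-4, 1, -1).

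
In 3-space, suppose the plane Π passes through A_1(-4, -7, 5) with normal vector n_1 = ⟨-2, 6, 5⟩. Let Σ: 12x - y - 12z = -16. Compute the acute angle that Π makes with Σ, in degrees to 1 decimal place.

Π: n_1·r = n_1·A_1 gives -2x + 6y + 5z = -9.
cos θ = |n₁·n₂| / (|n₁||n₂|) = |-90| / (√65 · √289).
θ = arccos(0.65665) ≈ 49.0°.

49.0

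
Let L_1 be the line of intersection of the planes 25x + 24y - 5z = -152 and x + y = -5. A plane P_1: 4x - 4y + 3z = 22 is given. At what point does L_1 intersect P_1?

(-2, -3, 6)

Direction of L_1: (25, 24, -5) × (1, 1, 0) = (5, -5, 1).
A point on L_1: solving the two plane equations with x = 18 gives (18, -23, 10).
Substitute r = (18, -23, 10) + t(5, -5, 1) into the plane: 194 + 43t = 22, so t = -4.
Intersection: (18, -23, 10) + (-4)·(5, -5, 1) = (-2, -3, 6).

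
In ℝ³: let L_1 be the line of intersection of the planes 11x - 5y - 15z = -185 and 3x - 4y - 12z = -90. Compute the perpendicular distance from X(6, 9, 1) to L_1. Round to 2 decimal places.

16.03

Direction of L_1: (11, -5, -15) × (3, -4, -12) = (0, 87, -29).
A point on L_1: solving the two plane equations with y = -9 gives (-10, -9, 8).
Taking (-10, -9, 8) on L_1 with direction v = (0, 87, -29): w = X − (-10, -9, 8) = (16, 18, -7), and w × v = (87, 464, 1392).
Distance = |w × v| / |v| = √2160529 / √8410 ≈ 16.03.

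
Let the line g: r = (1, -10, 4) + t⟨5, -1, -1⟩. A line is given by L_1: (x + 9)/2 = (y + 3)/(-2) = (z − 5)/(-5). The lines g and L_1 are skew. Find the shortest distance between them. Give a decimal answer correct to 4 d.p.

5.0131

L_1 has direction (2, -2, -5) through (-9, -3, 5).
Common perpendicular direction n = (5, -1, -1) × (2, -2, -5) = (3, 23, -8).
With w = (-9, -3, 5) − (1, -10, 4) = (-10, 7, 1), w · n = 123.
Distance = |w · n| / |n| = |123| / √602 ≈ 5.0131.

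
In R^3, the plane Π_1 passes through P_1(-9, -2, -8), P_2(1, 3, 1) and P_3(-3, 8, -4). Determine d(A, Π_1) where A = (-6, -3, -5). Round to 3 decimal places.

P_1P_2 = (10, 5, 9), P_1P_3 = (6, 10, 4); a normal to Π_1 is P_1P_2 × P_1P_3 = (-70, 14, 70).
Using P_1: Π_1 has equation -70x + 14y + 70z = 42.
n·A − d = (-70)·(-6) + (14)·(-3) + (70)·(-5) − 42 = -14; |n| = √9996.
Distance = |-14| / √9996 = 14/√9996 ≈ 0.140.

0.140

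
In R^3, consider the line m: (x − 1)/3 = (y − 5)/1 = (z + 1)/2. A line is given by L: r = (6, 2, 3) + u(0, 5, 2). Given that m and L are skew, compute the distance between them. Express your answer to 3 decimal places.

m has direction (3, 1, 2) through (1, 5, -1).
Common perpendicular direction n = (3, 1, 2) × (0, 5, 2) = (-8, -6, 15).
With w = (6, 2, 3) − (1, 5, -1) = (5, -3, 4), w · n = 38.
Distance = |w · n| / |n| = |38| / √325 ≈ 2.108.

2.108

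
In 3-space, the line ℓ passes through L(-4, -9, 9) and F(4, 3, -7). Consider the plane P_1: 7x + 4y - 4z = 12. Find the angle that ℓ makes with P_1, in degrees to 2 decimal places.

60.06

A direction vector for ℓ is F − L = (8, 12, -16).
sin θ = |n·v| / (|n||v|) = |168| / (√81 · √464) = 0.86658.
θ ≈ 60.06°.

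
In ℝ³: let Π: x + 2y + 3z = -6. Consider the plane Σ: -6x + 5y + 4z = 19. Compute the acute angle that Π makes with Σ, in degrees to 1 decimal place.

60.8

cos θ = |n₁·n₂| / (|n₁||n₂|) = |16| / (√14 · √77).
θ = arccos(0.48732) ≈ 60.8°.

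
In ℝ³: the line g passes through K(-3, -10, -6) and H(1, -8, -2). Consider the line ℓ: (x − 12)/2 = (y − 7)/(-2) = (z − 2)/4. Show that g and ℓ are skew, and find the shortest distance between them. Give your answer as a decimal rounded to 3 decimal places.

A direction vector for g is H − K = (4, 2, 4).
ℓ has direction (2, -2, 4) through (12, 7, 2).
Common perpendicular direction n = (4, 2, 4) × (2, -2, 4) = (16, -8, -12).
With w = (12, 7, 2) − (-3, -10, -6) = (15, 17, 8), w · n = 8.
Since n ≠ 0 the lines are not parallel, and w · n = 8 ≠ 0 so they do not intersect; hence they are skew.
Distance = |w · n| / |n| = |8| / √464 ≈ 0.371.

0.371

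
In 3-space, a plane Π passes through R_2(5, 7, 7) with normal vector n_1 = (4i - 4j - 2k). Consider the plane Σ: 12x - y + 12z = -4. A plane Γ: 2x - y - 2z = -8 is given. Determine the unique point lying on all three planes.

Π: n_1·r = n_1·R_2 gives 4x - 4y - 2z = -22.
Solving the 3×3 linear system 4x - 4y - 2z = -22, 12x - y + 12z = -4, 2x - y - 2z = -8 (e.g. by elimination or Cramer's rule, determinant = -116) gives (-1, 4, 1).

(-1, 4, 1)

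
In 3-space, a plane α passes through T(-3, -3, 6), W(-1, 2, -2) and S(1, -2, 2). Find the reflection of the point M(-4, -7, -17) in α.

TW = (2, 5, -8), TS = (4, 1, -4); a normal to α is TW × TS = (-12, -24, -18).
Using T: α has equation -12x - 24y - 18z = 0.
λ = (n·M − d)/|n|² = (522 − 0)/1044 = 1/2.
Reflection = M − 2λn = (-4, -7, -17) − 1·(-12, -24, -18) = (8, 17, 1).

(8, 17, 1)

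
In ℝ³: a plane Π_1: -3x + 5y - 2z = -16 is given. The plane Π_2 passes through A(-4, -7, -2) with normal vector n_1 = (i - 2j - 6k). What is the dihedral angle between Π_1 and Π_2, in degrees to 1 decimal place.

Π_2: n_1·r = n_1·A gives x - 2y - 6z = 22.
cos θ = |n₁·n₂| / (|n₁||n₂|) = |-1| / (√38 · √41).
θ = arccos(0.02533) ≈ 88.5°.

88.5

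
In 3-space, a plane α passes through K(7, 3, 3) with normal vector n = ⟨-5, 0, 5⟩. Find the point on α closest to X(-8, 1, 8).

α: n·r = n·K gives -5x + 5z = -20.
Foot = X − λn with λ = (n·X − d)/|n|² = (80 − (-20))/50 = 2.
Foot = (-8, 1, 8) − 2·(-5, 0, 5) = (2, 1, -2).

(2, 1, -2)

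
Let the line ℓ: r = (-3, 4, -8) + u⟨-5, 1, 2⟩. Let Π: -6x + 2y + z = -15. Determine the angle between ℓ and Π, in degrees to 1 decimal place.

75.8

sin θ = |n·v| / (|n||v|) = |34| / (√41 · √30) = 0.96945.
θ ≈ 75.8°.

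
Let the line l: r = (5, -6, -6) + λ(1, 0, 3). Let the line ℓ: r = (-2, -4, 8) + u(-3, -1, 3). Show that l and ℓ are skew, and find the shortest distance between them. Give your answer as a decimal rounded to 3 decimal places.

Common perpendicular direction n = (1, 0, 3) × (-3, -1, 3) = (3, -12, -1).
With w = (-2, -4, 8) − (5, -6, -6) = (-7, 2, 14), w · n = -59.
Since n ≠ 0 the lines are not parallel, and w · n = -59 ≠ 0 so they do not intersect; hence they are skew.
Distance = |w · n| / |n| = |-59| / √154 ≈ 4.754.

4.754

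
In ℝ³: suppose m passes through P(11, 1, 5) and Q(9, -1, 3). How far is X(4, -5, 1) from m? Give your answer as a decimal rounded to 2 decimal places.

2.16

A direction vector for m is Q − P = (-2, -2, -2).
Taking (11, 1, 5) on m with direction v = (-2, -2, -2): w = X − (11, 1, 5) = (-7, -6, -4), and w × v = (4, -6, 2).
Distance = |w × v| / |v| = √56 / √12 ≈ 2.16.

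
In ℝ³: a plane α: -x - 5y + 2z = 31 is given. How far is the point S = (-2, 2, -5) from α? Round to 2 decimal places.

n·S − d = (-1)·(-2) + (-5)·(2) + (2)·(-5) − 31 = -49; |n| = √30.
Distance = |-49| / √30 = 49/√30 ≈ 8.95.

8.95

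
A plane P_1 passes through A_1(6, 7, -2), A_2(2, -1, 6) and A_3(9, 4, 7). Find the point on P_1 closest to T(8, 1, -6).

A_1A_2 = (-4, -8, 8), A_1A_3 = (3, -3, 9); a normal to P_1 is A_1A_2 × A_1A_3 = (-48, 60, 36).
Using A_1: P_1 has equation -48x + 60y + 36z = 60.
Foot = T − λn with λ = (n·T − d)/|n|² = (-540 − 60)/7200 = -1/12.
Foot = (8, 1, -6) − (-1/12)·(-48, 60, 36) = (4, 6, -3).

(4, 6, -3)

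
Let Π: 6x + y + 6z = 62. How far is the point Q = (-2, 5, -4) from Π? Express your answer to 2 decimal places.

n·Q − d = (6)·(-2) + (1)·(5) + (6)·(-4) − 62 = -93; |n| = √73.
Distance = |-93| / √73 = 93/√73 ≈ 10.88.

10.88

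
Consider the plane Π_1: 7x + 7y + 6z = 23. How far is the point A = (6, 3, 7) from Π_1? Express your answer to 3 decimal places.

7.084

n·A − d = (7)·(6) + (7)·(3) + (6)·(7) − 23 = 82; |n| = √134.
Distance = |82| / √134 = 82/√134 ≈ 7.084.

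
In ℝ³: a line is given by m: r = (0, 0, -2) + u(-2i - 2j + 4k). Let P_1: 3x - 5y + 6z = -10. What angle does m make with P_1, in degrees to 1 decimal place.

sin θ = |n·v| / (|n||v|) = |28| / (√70 · √24) = 0.68313.
θ ≈ 43.1°.

43.1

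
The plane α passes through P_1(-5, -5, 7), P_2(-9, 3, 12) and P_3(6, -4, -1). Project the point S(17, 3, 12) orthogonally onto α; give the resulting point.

(8, 6, 0)

P_1P_2 = (-4, 8, 5), P_1P_3 = (11, 1, -8); a normal to α is P_1P_2 × P_1P_3 = (-69, 23, -92).
Using P_1: α has equation -69x + 23y - 92z = -414.
Foot = S − λn with λ = (n·S − d)/|n|² = (-2208 − (-414))/13754 = -3/23.
Foot = (17, 3, 12) − (-3/23)·(-69, 23, -92) = (8, 6, 0).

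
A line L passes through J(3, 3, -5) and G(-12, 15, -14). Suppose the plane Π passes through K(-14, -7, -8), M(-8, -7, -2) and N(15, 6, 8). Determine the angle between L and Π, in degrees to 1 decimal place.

29.3

A direction vector for L is G − J = (-15, 12, -9).
KM = (6, 0, 6), KN = (29, 13, 16); a normal to Π is KM × KN = (-78, 78, 78).
Using K: Π has equation -78x + 78y + 78z = -78.
sin θ = |n·v| / (|n||v|) = |1404| / (√18252 · √450) = 0.48990.
θ ≈ 29.3°.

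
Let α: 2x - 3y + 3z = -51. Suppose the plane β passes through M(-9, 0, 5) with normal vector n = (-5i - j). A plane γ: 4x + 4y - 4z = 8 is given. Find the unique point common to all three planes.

(-9, 0, -11)

β: n·r = n·M gives -5x - y = 45.
Solving the 3×3 linear system 2x - 3y + 3z = -51, -5x - y = 45, 4x + 4y - 4z = 8 (e.g. by elimination or Cramer's rule, determinant = 20) gives (-9, 0, -11).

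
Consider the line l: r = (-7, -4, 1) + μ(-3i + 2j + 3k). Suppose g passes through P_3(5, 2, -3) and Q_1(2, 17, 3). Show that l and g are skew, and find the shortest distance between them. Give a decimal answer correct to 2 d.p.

A direction vector for g is Q_1 − P_3 = (-3, 15, 6).
Common perpendicular direction n = (-3, 2, 3) × (-3, 15, 6) = (-33, 9, -39).
With w = (5, 2, -3) − (-7, -4, 1) = (12, 6, -4), w · n = -186.
Since n ≠ 0 the lines are not parallel, and w · n = -186 ≠ 0 so they do not intersect; hence they are skew.
Distance = |w · n| / |n| = |-186| / √2691 ≈ 3.59.

3.59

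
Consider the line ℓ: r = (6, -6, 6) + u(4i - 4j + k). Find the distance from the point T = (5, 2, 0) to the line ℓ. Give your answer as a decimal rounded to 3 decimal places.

6.895

Taking (6, -6, 6) on ℓ with direction v = (4, -4, 1): w = T − (6, -6, 6) = (-1, 8, -6), and w × v = (-16, -23, -28).
Distance = |w × v| / |v| = √1569 / √33 ≈ 6.895.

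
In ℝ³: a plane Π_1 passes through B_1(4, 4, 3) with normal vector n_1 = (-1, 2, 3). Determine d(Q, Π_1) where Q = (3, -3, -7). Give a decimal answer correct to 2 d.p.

11.49

Π_1: n_1·r = n_1·B_1 gives -x + 2y + 3z = 13.
n·Q − d = (-1)·(3) + (2)·(-3) + (3)·(-7) − 13 = -43; |n| = √14.
Distance = |-43| / √14 = 43/√14 ≈ 11.49.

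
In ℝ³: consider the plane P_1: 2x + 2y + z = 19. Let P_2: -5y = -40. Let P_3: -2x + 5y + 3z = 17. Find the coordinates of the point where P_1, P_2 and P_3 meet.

Solving the 3×3 linear system 2x + 2y + z = 19, -5y = -40, -2x + 5y + 3z = 17 (e.g. by elimination or Cramer's rule, determinant = -40) gives (4, 8, -5).

(4, 8, -5)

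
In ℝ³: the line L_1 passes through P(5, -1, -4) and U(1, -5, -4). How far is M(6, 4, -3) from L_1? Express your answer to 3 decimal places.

A direction vector for L_1 is U − P = (-4, -4, 0).
Taking (5, -1, -4) on L_1 with direction v = (-4, -4, 0): w = M − (5, -1, -4) = (1, 5, 1), and w × v = (4, -4, 16).
Distance = |w × v| / |v| = √288 / √32 ≈ 3.000.

3.000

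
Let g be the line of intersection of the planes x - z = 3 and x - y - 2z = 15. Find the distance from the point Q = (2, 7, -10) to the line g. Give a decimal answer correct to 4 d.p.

Direction of g: (1, 0, -1) × (1, -1, -2) = (-1, 1, -1).
A point on g: solving the two plane equations with x = -4 gives (-4, -5, -7).
Taking (-4, -5, -7) on g with direction v = (-1, 1, -1): w = Q − (-4, -5, -7) = (6, 12, -3), and w × v = (-9, 9, 18).
Distance = |w × v| / |v| = √486 / √3 ≈ 12.7279.

12.7279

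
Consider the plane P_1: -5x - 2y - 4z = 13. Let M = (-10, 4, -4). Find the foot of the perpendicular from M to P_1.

(-5, 6, 0)

Foot = M − λn with λ = (n·M − d)/|n|² = (58 − 13)/45 = 1.
Foot = (-10, 4, -4) − 1·(-5, -2, -4) = (-5, 6, 0).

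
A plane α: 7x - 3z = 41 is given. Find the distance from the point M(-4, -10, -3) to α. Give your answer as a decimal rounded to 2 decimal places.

7.88

n·M − d = (7)·(-4) + (0)·(-10) + (-3)·(-3) − 41 = -60; |n| = √58.
Distance = |-60| / √58 = 60/√58 ≈ 7.88.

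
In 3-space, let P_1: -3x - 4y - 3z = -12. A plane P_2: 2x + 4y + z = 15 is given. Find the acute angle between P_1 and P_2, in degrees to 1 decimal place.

20.7

cos θ = |n₁·n₂| / (|n₁||n₂|) = |-25| / (√34 · √21).
θ = arccos(0.93560) ≈ 20.7°.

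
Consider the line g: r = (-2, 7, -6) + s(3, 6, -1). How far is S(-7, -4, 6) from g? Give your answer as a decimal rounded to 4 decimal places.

Taking (-2, 7, -6) on g with direction v = (3, 6, -1): w = S − (-2, 7, -6) = (-5, -11, 12), and w × v = (-61, 31, 3).
Distance = |w × v| / |v| = √4691 / √46 ≈ 10.0984.

10.0984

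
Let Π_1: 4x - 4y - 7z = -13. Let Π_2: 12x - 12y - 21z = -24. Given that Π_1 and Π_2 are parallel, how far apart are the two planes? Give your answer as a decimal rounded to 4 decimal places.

0.5556

Rescale Π_2 by 1/3: 4x - 4y - 7z = -8. Then distance = |-13 − (-8)| / √81 ≈ 0.5556.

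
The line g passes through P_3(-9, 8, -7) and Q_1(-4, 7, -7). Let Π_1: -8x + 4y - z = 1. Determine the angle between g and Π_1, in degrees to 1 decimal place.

73.5

A direction vector for g is Q_1 − P_3 = (5, -1, 0).
sin θ = |n·v| / (|n||v|) = |-44| / (√81 · √26) = 0.95879.
θ ≈ 73.5°.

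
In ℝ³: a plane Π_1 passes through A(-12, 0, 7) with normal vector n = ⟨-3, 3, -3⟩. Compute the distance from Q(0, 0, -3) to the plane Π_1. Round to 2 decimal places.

1.15

Π_1: n·r = n·A gives -3x + 3y - 3z = 15.
n·Q − d = (-3)·(0) + (3)·(0) + (-3)·(-3) − 15 = -6; |n| = √27.
Distance = |-6| / √27 = 6/√27 ≈ 1.15.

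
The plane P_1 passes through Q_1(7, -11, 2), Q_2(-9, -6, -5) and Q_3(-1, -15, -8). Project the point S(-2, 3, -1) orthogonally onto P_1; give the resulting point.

(-5, -1, 3)

Q_1Q_2 = (-16, 5, -7), Q_1Q_3 = (-8, -4, -10); a normal to P_1 is Q_1Q_2 × Q_1Q_3 = (-78, -104, 104).
Using Q_1: P_1 has equation -78x - 104y + 104z = 806.
Foot = S − λn with λ = (n·S − d)/|n|² = (-260 − 806)/27716 = -1/26.
Foot = (-2, 3, -1) − (-1/26)·(-78, -104, 104) = (-5, -1, 3).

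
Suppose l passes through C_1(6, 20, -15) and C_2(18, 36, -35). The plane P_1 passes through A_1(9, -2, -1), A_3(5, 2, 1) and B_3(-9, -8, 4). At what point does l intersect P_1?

A direction vector for l is C_2 − C_1 = (12, 16, -20).
A_1A_3 = (-4, 4, 2), A_1B_3 = (-18, -6, 5); a normal to P_1 is A_1A_3 × A_1B_3 = (32, -16, 96).
Using A_1: P_1 has equation 32x - 16y + 96z = 224.
Substitute r = (6, 20, -15) + t(12, 16, -20) into the plane: -1568 + (-1792)t = 224, so t = -1.
Intersection: (6, 20, -15) + (-1)·(12, 16, -20) = (-6, 4, 5).

(-6, 4, 5)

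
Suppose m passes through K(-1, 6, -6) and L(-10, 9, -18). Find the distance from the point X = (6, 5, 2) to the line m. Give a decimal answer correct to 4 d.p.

1.3587

A direction vector for m is L − K = (-9, 3, -12).
Taking (-1, 6, -6) on m with direction v = (-9, 3, -12): w = X − (-1, 6, -6) = (7, -1, 8), and w × v = (-12, 12, 12).
Distance = |w × v| / |v| = √432 / √234 ≈ 1.3587.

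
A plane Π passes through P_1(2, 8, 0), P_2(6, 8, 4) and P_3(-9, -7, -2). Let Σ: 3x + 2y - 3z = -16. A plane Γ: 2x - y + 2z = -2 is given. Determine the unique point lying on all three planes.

(-3, -2, 1)

P_1P_2 = (4, 0, 4), P_1P_3 = (-11, -15, -2); a normal to Π is P_1P_2 × P_1P_3 = (60, -36, -60).
Using P_1: Π has equation 60x - 36y - 60z = -168.
Solving the 3×3 linear system 60x - 36y - 60z = -168, 3x + 2y - 3z = -16, 2x - y + 2z = -2 (e.g. by elimination or Cramer's rule, determinant = 912) gives (-3, -2, 1).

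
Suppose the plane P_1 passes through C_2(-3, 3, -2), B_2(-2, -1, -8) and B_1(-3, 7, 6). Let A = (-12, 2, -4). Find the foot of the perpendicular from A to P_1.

(-8, 6, -6)

C_2B_2 = (1, -4, -6), C_2B_1 = (0, 4, 8); a normal to P_1 is C_2B_2 × C_2B_1 = (-8, -8, 4).
Using C_2: P_1 has equation -8x - 8y + 4z = -8.
Foot = A − λn with λ = (n·A − d)/|n|² = (64 − (-8))/144 = 1/2.
Foot = (-12, 2, -4) − (1/2)·(-8, -8, 4) = (-8, 6, -6).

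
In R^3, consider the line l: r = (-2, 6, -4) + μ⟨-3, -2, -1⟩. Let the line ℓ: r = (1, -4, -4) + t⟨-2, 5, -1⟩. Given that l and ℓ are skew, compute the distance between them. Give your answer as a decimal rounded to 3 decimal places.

Common perpendicular direction n = (-3, -2, -1) × (-2, 5, -1) = (7, -1, -19).
With w = (1, -4, -4) − (-2, 6, -4) = (3, -10, 0), w · n = 31.
Distance = |w · n| / |n| = |31| / √411 ≈ 1.529.

1.529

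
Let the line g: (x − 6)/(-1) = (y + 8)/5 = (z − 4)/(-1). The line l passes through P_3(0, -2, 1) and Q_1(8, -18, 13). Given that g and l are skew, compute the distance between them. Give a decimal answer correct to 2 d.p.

3.34

g has direction (-1, 5, -1) through (6, -8, 4).
A direction vector for l is Q_1 − P_3 = (8, -16, 12).
Common perpendicular direction n = (-1, 5, -1) × (8, -16, 12) = (44, 4, -24).
With w = (0, -2, 1) − (6, -8, 4) = (-6, 6, -3), w · n = -168.
Distance = |w · n| / |n| = |-168| / √2528 ≈ 3.34.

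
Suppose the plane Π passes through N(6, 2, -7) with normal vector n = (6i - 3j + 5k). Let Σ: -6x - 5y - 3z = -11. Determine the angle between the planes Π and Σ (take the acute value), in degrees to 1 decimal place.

59.1

Π: n·r = n·N gives 6x - 3y + 5z = -5.
cos θ = |n₁·n₂| / (|n₁||n₂|) = |-36| / (√70 · √70).
θ = arccos(0.51429) ≈ 59.1°.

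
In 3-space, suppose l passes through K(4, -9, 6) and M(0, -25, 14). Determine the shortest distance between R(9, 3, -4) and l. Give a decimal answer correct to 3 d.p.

3.904

A direction vector for l is M − K = (-4, -16, 8).
Taking (4, -9, 6) on l with direction v = (-4, -16, 8): w = R − (4, -9, 6) = (5, 12, -10), and w × v = (-64, 0, -32).
Distance = |w × v| / |v| = √5120 / √336 ≈ 3.904.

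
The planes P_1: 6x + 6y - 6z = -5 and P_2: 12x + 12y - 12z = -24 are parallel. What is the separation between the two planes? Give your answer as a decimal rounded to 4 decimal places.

Rescale P_2 by 1/2: 6x + 6y - 6z = -12. Then distance = |-5 − (-12)| / √108 ≈ 0.6736.

0.6736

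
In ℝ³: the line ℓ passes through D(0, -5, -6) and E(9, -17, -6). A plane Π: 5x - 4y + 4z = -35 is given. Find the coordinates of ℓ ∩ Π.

(-3, -1, -6)

A direction vector for ℓ is E − D = (9, -12, 0).
Substitute r = (0, -5, -6) + t(9, -12, 0) into the plane: -4 + 93t = -35, so t = -1/3.
Intersection: (0, -5, -6) + (-1/3)·(9, -12, 0) = (-3, -1, -6).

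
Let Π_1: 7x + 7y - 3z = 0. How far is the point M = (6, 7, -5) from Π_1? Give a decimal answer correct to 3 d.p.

10.247

n·M − d = (7)·(6) + (7)·(7) + (-3)·(-5) − 0 = 106; |n| = √107.
Distance = |106| / √107 = 106/√107 ≈ 10.247.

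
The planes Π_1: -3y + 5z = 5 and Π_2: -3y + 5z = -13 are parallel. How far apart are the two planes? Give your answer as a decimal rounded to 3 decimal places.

3.087

Same normal n = (0, -3, 5) with |n| = √34; distance = |5 − (-13)| / |n| = 18/√34 ≈ 3.087.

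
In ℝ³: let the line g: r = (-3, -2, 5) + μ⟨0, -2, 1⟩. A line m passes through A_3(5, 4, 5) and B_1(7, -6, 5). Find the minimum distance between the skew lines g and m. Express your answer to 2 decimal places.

A direction vector for m is B_1 − A_3 = (2, -10, 0).
Common perpendicular direction n = (0, -2, 1) × (2, -10, 0) = (10, 2, 4).
With w = (5, 4, 5) − (-3, -2, 5) = (8, 6, 0), w · n = 92.
Distance = |w · n| / |n| = |92| / √120 ≈ 8.40.

8.40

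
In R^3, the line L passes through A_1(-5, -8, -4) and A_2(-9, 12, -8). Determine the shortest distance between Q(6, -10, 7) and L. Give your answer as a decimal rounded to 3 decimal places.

A direction vector for L is A_2 − A_1 = (-4, 20, -4).
Taking (-5, -8, -4) on L with direction v = (-4, 20, -4): w = Q − (-5, -8, -4) = (11, -2, 11), and w × v = (-212, 0, 212).
Distance = |w × v| / |v| = √89888 / √432 ≈ 14.425.

14.425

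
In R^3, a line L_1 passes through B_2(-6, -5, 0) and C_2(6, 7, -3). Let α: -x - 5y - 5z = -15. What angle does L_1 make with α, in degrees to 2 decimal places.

A direction vector for L_1 is C_2 − B_2 = (12, 12, -3).
sin θ = |n·v| / (|n||v|) = |-57| / (√51 · √297) = 0.46314.
θ ≈ 27.59°.

27.59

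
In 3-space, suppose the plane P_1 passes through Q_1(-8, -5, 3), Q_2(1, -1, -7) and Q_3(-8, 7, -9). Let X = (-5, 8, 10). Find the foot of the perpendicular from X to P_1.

Q_1Q_2 = (9, 4, -10), Q_1Q_3 = (0, 12, -12); a normal to P_1 is Q_1Q_2 × Q_1Q_3 = (72, 108, 108).
Using Q_1: P_1 has equation 72x + 108y + 108z = -792.
Foot = X − λn with λ = (n·X − d)/|n|² = (1584 − (-792))/28512 = 1/12.
Foot = (-5, 8, 10) − (1/12)·(72, 108, 108) = (-11, -1, 1).

(-11, -1, 1)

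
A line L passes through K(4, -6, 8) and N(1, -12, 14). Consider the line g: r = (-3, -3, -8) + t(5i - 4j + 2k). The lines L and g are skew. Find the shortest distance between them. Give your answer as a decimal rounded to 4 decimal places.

11.4480

A direction vector for L is N − K = (-3, -6, 6).
Common perpendicular direction n = (-3, -6, 6) × (5, -4, 2) = (12, 36, 42).
With w = (-3, -3, -8) − (4, -6, 8) = (-7, 3, -16), w · n = -648.
Distance = |w · n| / |n| = |-648| / √3204 ≈ 11.4480.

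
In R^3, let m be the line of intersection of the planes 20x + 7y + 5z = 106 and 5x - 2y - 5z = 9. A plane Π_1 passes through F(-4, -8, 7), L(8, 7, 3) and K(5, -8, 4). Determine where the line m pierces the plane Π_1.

Direction of m: (20, 7, 5) × (5, -2, -5) = (-25, 125, -75).
A point on m: solving the two plane equations with x = 9 gives (9, -22, 16).
FL = (12, 15, -4), FK = (9, 0, -3); a normal to Π_1 is FL × FK = (-45, 0, -135).
Using F: Π_1 has equation -45x - 135z = -765.
Substitute r = (9, -22, 16) + t(-25, 125, -75) into the plane: -2565 + 11250t = -765, so t = 4/25.
Intersection: (9, -22, 16) + (4/25)·(-25, 125, -75) = (5, -2, 4).

(5, -2, 4)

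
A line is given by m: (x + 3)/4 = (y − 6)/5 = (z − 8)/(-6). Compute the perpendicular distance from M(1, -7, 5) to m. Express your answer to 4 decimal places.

m has direction (4, 5, -6) through (-3, 6, 8).
Taking (-3, 6, 8) on m with direction v = (4, 5, -6): w = M − (-3, 6, 8) = (4, -13, -3), and w × v = (93, 12, 72).
Distance = |w × v| / |v| = √13977 / √77 ≈ 13.4729.

13.4729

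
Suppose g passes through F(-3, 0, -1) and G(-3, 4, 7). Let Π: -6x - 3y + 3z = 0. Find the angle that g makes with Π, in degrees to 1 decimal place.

A direction vector for g is G − F = (0, 4, 8).
sin θ = |n·v| / (|n||v|) = |12| / (√54 · √80) = 0.18257.
θ ≈ 10.5°.

10.5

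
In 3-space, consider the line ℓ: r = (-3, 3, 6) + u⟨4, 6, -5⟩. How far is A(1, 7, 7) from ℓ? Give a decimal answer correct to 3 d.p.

4.134

Taking (-3, 3, 6) on ℓ with direction v = (4, 6, -5): w = A − (-3, 3, 6) = (4, 4, 1), and w × v = (-26, 24, 8).
Distance = |w × v| / |v| = √1316 / √77 ≈ 4.134.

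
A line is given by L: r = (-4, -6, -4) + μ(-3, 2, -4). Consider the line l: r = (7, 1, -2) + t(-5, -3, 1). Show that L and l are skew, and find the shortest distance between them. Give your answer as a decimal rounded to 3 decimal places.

2.829

Common perpendicular direction n = (-3, 2, -4) × (-5, -3, 1) = (-10, 23, 19).
With w = (7, 1, -2) − (-4, -6, -4) = (11, 7, 2), w · n = 89.
Since n ≠ 0 the lines are not parallel, and w · n = 89 ≠ 0 so they do not intersect; hence they are skew.
Distance = |w · n| / |n| = |89| / √990 ≈ 2.829.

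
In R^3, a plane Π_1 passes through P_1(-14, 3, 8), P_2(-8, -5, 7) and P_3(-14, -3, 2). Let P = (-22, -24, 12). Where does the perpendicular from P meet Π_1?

P_1P_2 = (6, -8, -1), P_1P_3 = (0, -6, -6); a normal to Π_1 is P_1P_2 × P_1P_3 = (42, 36, -36).
Using P_1: Π_1 has equation 42x + 36y - 36z = -768.
Foot = P − λn with λ = (n·P − d)/|n|² = (-2220 − (-768))/4356 = -1/3.
Foot = (-22, -24, 12) − (-1/3)·(42, 36, -36) = (-8, -12, 0).

(-8, -12, 0)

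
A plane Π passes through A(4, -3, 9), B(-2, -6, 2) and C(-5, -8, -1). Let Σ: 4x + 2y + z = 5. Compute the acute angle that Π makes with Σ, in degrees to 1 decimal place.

AB = (-6, -3, -7), AC = (-9, -5, -10); a normal to Π is AB × AC = (-5, 3, 3).
Using A: Π has equation -5x + 3y + 3z = -2.
cos θ = |n₁·n₂| / (|n₁||n₂|) = |-11| / (√43 · √21).
θ = arccos(0.36606) ≈ 68.5°.

68.5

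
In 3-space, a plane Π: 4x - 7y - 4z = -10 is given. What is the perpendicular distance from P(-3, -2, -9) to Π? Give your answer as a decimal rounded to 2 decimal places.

n·P − d = (4)·(-3) + (-7)·(-2) + (-4)·(-9) − (-10) = 48; |n| = √81.
Distance = |48| / √81 = 48/√81 ≈ 5.33.

5.33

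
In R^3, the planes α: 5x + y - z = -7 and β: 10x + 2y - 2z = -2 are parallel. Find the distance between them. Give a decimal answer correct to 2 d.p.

Rescale β by 1/2: 5x + y - z = -1. Then distance = |-7 − (-1)| / √27 ≈ 1.15.

1.15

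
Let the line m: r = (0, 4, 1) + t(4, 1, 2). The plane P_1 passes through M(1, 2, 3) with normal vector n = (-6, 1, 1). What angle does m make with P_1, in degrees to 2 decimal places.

P_1: n·r = n·M gives -6x + y + z = -1.
sin θ = |n·v| / (|n||v|) = |-21| / (√38 · √21) = 0.74339.
θ ≈ 48.02°.

48.02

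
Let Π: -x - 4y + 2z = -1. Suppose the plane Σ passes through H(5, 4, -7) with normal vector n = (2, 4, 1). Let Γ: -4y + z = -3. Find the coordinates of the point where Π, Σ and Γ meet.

Σ: n·r = n·H gives 2x + 4y + z = 19.
Solving the 3×3 linear system -x - 4y + 2z = -1, 2x + 4y + z = 19, -4y + z = -3 (e.g. by elimination or Cramer's rule, determinant = -16) gives (3, 2, 5).

(3, 2, 5)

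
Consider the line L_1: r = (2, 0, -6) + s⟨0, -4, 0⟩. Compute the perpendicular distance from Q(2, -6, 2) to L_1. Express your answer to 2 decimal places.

8.00

Taking (2, 0, -6) on L_1 with direction v = (0, -4, 0): w = Q − (2, 0, -6) = (0, -6, 8), and w × v = (32, 0, 0).
Distance = |w × v| / |v| = √1024 / √16 ≈ 8.00.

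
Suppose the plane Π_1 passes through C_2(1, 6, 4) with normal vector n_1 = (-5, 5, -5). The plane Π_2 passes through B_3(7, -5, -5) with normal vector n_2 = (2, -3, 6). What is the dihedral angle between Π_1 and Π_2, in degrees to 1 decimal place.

Π_1: n_1·r = n_1·C_2 gives -5x + 5y - 5z = 5.
Π_2: n_2·r = n_2·B_3 gives 2x - 3y + 6z = -1.
cos θ = |n₁·n₂| / (|n₁||n₂|) = |-55| / (√75 · √49).
θ = arccos(0.90726) ≈ 24.9°.

24.9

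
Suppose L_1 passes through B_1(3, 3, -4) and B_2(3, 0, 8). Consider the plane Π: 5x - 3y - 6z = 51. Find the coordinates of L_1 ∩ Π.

A direction vector for L_1 is B_2 − B_1 = (0, -3, 12).
Substitute r = (3, 3, -4) + t(0, -3, 12) into the plane: 30 + (-63)t = 51, so t = -1/3.
Intersection: (3, 3, -4) + (-1/3)·(0, -3, 12) = (3, 4, -8).

(3, 4, -8)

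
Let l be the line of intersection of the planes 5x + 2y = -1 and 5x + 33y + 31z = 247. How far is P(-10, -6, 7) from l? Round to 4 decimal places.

11.5109

Direction of l: (5, 2, 0) × (5, 33, 31) = (62, -155, 155).
A point on l: solving the two plane equations with x = -3 gives (-3, 7, 1).
Taking (-3, 7, 1) on l with direction v = (62, -155, 155): w = P − (-3, 7, 1) = (-7, -13, 6), and w × v = (-1085, 1457, 1891).
Distance = |w × v| / |v| = √6875955 / √51894 ≈ 11.5109.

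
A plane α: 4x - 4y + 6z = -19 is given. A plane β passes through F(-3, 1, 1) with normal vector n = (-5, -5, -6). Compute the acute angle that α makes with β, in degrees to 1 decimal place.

61.9

β: n·r = n·F gives -5x - 5y - 6z = 4.
cos θ = |n₁·n₂| / (|n₁||n₂|) = |-36| / (√68 · √86).
θ = arccos(0.47076) ≈ 61.9°.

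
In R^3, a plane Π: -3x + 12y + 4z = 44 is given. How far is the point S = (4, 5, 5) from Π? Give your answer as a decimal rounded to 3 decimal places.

1.846

n·S − d = (-3)·(4) + (12)·(5) + (4)·(5) − 44 = 24; |n| = √169.
Distance = |24| / √169 = 24/√169 ≈ 1.846.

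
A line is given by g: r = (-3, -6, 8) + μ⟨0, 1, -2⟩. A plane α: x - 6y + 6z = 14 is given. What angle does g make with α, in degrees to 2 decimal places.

70.42

sin θ = |n·v| / (|n||v|) = |-18| / (√73 · √5) = 0.94216.
θ ≈ 70.42°.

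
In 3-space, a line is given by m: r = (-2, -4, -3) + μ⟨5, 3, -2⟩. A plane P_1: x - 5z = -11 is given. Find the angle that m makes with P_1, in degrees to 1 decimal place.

sin θ = |n·v| / (|n||v|) = |15| / (√26 · √38) = 0.47721.
θ ≈ 28.5°.

28.5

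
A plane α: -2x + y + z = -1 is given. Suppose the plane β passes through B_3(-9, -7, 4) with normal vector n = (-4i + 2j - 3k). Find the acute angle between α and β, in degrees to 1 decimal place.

β: n·r = n·B_3 gives -4x + 2y - 3z = 10.
cos θ = |n₁·n₂| / (|n₁||n₂|) = |7| / (√6 · √29).
θ = arccos(0.53067) ≈ 57.9°.

57.9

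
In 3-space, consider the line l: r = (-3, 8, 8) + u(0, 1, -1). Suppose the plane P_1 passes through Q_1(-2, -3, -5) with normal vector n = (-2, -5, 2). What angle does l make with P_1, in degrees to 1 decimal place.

59.5

P_1: n·r = n·Q_1 gives -2x - 5y + 2z = 9.
sin θ = |n·v| / (|n||v|) = |-7| / (√33 · √2) = 0.86164.
θ ≈ 59.5°.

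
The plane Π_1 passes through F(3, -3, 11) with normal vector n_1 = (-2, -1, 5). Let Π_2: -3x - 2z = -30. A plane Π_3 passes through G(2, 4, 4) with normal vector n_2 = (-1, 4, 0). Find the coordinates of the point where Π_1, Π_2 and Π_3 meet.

(2, 4, 12)

Π_1: n_1·r = n_1·F gives -2x - y + 5z = 52.
Π_3: n_2·r = n_2·G gives -x + 4y = 14.
Solving the 3×3 linear system -2x - y + 5z = 52, -3x - 2z = -30, -x + 4y = 14 (e.g. by elimination or Cramer's rule, determinant = -78) gives (2, 4, 12).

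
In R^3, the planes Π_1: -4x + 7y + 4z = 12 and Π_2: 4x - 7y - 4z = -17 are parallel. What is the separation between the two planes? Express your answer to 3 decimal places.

Rescale Π_2 by 1/(-1): -4x + 7y + 4z = 17. Then distance = |12 − 17| / √81 ≈ 0.556.

0.556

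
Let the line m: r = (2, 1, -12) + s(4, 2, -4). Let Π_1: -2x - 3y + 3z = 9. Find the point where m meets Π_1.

(-6, -3, -4)

Substitute r = (2, 1, -12) + t(4, 2, -4) into the plane: -43 + (-26)t = 9, so t = -2.
Intersection: (2, 1, -12) + (-2)·(4, 2, -4) = (-6, -3, -4).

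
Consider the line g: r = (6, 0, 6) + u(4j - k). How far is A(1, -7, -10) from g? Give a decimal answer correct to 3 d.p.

Taking (6, 0, 6) on g with direction v = (0, 4, -1): w = A − (6, 0, 6) = (-5, -7, -16), and w × v = (71, -5, -20).
Distance = |w × v| / |v| = √5466 / √17 ≈ 17.931.

17.931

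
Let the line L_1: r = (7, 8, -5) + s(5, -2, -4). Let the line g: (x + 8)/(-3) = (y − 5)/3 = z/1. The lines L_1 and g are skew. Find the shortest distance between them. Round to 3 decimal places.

g has direction (-3, 3, 1) through (-8, 5, 0).
Common perpendicular direction n = (5, -2, -4) × (-3, 3, 1) = (10, 7, 9).
With w = (-8, 5, 0) − (7, 8, -5) = (-15, -3, 5), w · n = -126.
Distance = |w · n| / |n| = |-126| / √230 ≈ 8.308.

8.308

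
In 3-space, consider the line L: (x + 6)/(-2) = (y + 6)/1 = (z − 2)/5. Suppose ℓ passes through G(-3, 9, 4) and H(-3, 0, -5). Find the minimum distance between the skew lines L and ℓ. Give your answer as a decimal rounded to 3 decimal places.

L has direction (-2, 1, 5) through (-6, -6, 2).
A direction vector for ℓ is H − G = (0, -9, -9).
Common perpendicular direction n = (-2, 1, 5) × (0, -9, -9) = (36, -18, 18).
With w = (-3, 9, 4) − (-6, -6, 2) = (3, 15, 2), w · n = -126.
Distance = |w · n| / |n| = |-126| / √1944 ≈ 2.858.

2.858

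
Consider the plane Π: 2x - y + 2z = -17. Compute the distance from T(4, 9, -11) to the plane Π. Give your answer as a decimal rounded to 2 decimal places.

n·T − d = (2)·(4) + (-1)·(9) + (2)·(-11) − (-17) = -6; |n| = √9.
Distance = |-6| / √9 = 6/√9 ≈ 2.00.

2.00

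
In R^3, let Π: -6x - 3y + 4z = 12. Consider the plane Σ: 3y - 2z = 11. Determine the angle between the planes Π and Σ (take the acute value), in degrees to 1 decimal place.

cos θ = |n₁·n₂| / (|n₁||n₂|) = |-17| / (√61 · √13).
θ = arccos(0.60369) ≈ 52.9°.

52.9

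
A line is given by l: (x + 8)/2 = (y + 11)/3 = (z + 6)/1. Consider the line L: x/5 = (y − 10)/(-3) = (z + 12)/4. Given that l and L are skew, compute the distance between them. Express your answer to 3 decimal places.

l has direction (2, 3, 1) through (-8, -11, -6).
L has direction (5, -3, 4) through (0, 10, -12).
Common perpendicular direction n = (2, 3, 1) × (5, -3, 4) = (15, -3, -21).
With w = (0, 10, -12) − (-8, -11, -6) = (8, 21, -6), w · n = 183.
Distance = |w · n| / |n| = |183| / √675 ≈ 7.044.

7.044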